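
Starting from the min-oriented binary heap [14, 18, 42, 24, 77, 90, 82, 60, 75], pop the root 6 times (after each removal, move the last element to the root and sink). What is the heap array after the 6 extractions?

extract-min #1 returns 14:
  remove root 14; move last element 75 to root → [75, 18, 42, 24, 77, 90, 82, 60]
  75 vs smaller child 18 at index 1, swap → [18, 75, 42, 24, 77, 90, 82, 60]
  75 vs smaller child 24 at index 3, swap → [18, 24, 42, 75, 77, 90, 82, 60]
  75 vs only child 60 at index 7, swap → [18, 24, 42, 60, 77, 90, 82, 75]
extract-min #2 returns 18:
  remove root 18; move last element 75 to root → [75, 24, 42, 60, 77, 90, 82]
  75 vs smaller child 24 at index 1, swap → [24, 75, 42, 60, 77, 90, 82]
  75 vs smaller child 60 at index 3, swap → [24, 60, 42, 75, 77, 90, 82]
extract-min #3 returns 24:
  remove root 24; move last element 82 to root → [82, 60, 42, 75, 77, 90]
  82 vs smaller child 42 at index 2, swap → [42, 60, 82, 75, 77, 90]
extract-min #4 returns 42:
  remove root 42; move last element 90 to root → [90, 60, 82, 75, 77]
  90 vs smaller child 60 at index 1, swap → [60, 90, 82, 75, 77]
  90 vs smaller child 75 at index 3, swap → [60, 75, 82, 90, 77]
extract-min #5 returns 60:
  remove root 60; move last element 77 to root → [77, 75, 82, 90]
  77 vs smaller child 75 at index 1, swap → [75, 77, 82, 90]
extract-min #6 returns 75:
  remove root 75; move last element 90 to root → [90, 77, 82]
  90 vs smaller child 77 at index 1, swap → [77, 90, 82]

[77, 90, 82]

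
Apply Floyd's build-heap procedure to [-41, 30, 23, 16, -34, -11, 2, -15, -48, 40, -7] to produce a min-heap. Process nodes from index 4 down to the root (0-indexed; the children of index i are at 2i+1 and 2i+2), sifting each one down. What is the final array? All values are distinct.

[-48, -41, -11, -15, -34, 23, 2, 30, 16, 40, -7]

sift down from index 4: already satisfies heap property
sift down from index 3:
  16 vs smaller child -48 at index 8, swap → [-41, 30, 23, -48, -34, -11, 2, -15, 16, 40, -7]
sift down from index 2:
  23 vs smaller child -11 at index 5, swap → [-41, 30, -11, -48, -34, 23, 2, -15, 16, 40, -7]
sift down from index 1:
  30 vs smaller child -48 at index 3, swap → [-41, -48, -11, 30, -34, 23, 2, -15, 16, 40, -7]
  30 vs smaller child -15 at index 7, swap → [-41, -48, -11, -15, -34, 23, 2, 30, 16, 40, -7]
sift down from index 0:
  -41 vs smaller child -48 at index 1, swap → [-48, -41, -11, -15, -34, 23, 2, 30, 16, 40, -7]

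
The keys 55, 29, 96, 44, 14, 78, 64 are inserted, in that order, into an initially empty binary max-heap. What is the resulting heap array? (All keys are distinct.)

Insert 55:
  append 55 at index 0 → [55] (no swap needed)
Insert 29:
  append 29 at index 1 → [55, 29] (no swap needed)
Insert 96:
  append 96 at index 2 → [55, 29, 96]
  96 > parent 55 at index 0, swap → [96, 29, 55]
Insert 44:
  append 44 at index 3 → [96, 29, 55, 44]
  44 > parent 29 at index 1, swap → [96, 44, 55, 29]
Insert 14:
  append 14 at index 4 → [96, 44, 55, 29, 14] (no swap needed)
Insert 78:
  append 78 at index 5 → [96, 44, 55, 29, 14, 78]
  78 > parent 55 at index 2, swap → [96, 44, 78, 29, 14, 55]
Insert 64:
  append 64 at index 6 → [96, 44, 78, 29, 14, 55, 64] (no swap needed)

[96, 44, 78, 29, 14, 55, 64]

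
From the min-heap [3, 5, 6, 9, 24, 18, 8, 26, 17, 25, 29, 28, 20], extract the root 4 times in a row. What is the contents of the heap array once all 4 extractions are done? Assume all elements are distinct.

[9, 17, 18, 20, 24, 29, 28, 26, 25]

extract-min #1 returns 3:
  remove root 3; move last element 20 to root → [20, 5, 6, 9, 24, 18, 8, 26, 17, 25, 29, 28]
  20 vs smaller child 5 at index 1, swap → [5, 20, 6, 9, 24, 18, 8, 26, 17, 25, 29, 28]
  20 vs smaller child 9 at index 3, swap → [5, 9, 6, 20, 24, 18, 8, 26, 17, 25, 29, 28]
  20 vs smaller child 17 at index 8, swap → [5, 9, 6, 17, 24, 18, 8, 26, 20, 25, 29, 28]
extract-min #2 returns 5:
  remove root 5; move last element 28 to root → [28, 9, 6, 17, 24, 18, 8, 26, 20, 25, 29]
  28 vs smaller child 6 at index 2, swap → [6, 9, 28, 17, 24, 18, 8, 26, 20, 25, 29]
  28 vs smaller child 8 at index 6, swap → [6, 9, 8, 17, 24, 18, 28, 26, 20, 25, 29]
extract-min #3 returns 6:
  remove root 6; move last element 29 to root → [29, 9, 8, 17, 24, 18, 28, 26, 20, 25]
  29 vs smaller child 8 at index 2, swap → [8, 9, 29, 17, 24, 18, 28, 26, 20, 25]
  29 vs smaller child 18 at index 5, swap → [8, 9, 18, 17, 24, 29, 28, 26, 20, 25]
extract-min #4 returns 8:
  remove root 8; move last element 25 to root → [25, 9, 18, 17, 24, 29, 28, 26, 20]
  25 vs smaller child 9 at index 1, swap → [9, 25, 18, 17, 24, 29, 28, 26, 20]
  25 vs smaller child 17 at index 3, swap → [9, 17, 18, 25, 24, 29, 28, 26, 20]
  25 vs smaller child 20 at index 8, swap → [9, 17, 18, 20, 24, 29, 28, 26, 25]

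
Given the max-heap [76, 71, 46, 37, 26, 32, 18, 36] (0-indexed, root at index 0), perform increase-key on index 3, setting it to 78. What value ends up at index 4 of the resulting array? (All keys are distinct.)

26

set index 3 from 37 to 78 → [76, 71, 46, 78, 26, 32, 18, 36]
78 > parent 71 at index 1, swap → [76, 78, 46, 71, 26, 32, 18, 36]
78 > parent 76 at index 0, swap → [78, 76, 46, 71, 26, 32, 18, 36]
resulting array: [78, 76, 46, 71, 26, 32, 18, 36]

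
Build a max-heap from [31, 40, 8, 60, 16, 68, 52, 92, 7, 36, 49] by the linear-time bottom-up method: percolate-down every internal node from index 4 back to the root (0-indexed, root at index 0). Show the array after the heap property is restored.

[92, 60, 68, 40, 49, 8, 52, 31, 7, 36, 16]

sift down from index 4:
  16 vs larger child 49 at index 10, swap → [31, 40, 8, 60, 49, 68, 52, 92, 7, 36, 16]
sift down from index 3:
  60 vs larger child 92 at index 7, swap → [31, 40, 8, 92, 49, 68, 52, 60, 7, 36, 16]
sift down from index 2:
  8 vs larger child 68 at index 5, swap → [31, 40, 68, 92, 49, 8, 52, 60, 7, 36, 16]
sift down from index 1:
  40 vs larger child 92 at index 3, swap → [31, 92, 68, 40, 49, 8, 52, 60, 7, 36, 16]
  40 vs larger child 60 at index 7, swap → [31, 92, 68, 60, 49, 8, 52, 40, 7, 36, 16]
sift down from index 0:
  31 vs larger child 92 at index 1, swap → [92, 31, 68, 60, 49, 8, 52, 40, 7, 36, 16]
  31 vs larger child 60 at index 3, swap → [92, 60, 68, 31, 49, 8, 52, 40, 7, 36, 16]
  31 vs larger child 40 at index 7, swap → [92, 60, 68, 40, 49, 8, 52, 31, 7, 36, 16]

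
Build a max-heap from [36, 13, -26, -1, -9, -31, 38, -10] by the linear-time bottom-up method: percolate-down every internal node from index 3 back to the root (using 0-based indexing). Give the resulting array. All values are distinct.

sift down from index 3: already satisfies heap property
sift down from index 2:
  -26 vs larger child 38 at index 6, swap → [36, 13, 38, -1, -9, -31, -26, -10]
sift down from index 1: already satisfies heap property
sift down from index 0:
  36 vs larger child 38 at index 2, swap → [38, 13, 36, -1, -9, -31, -26, -10]

[38, 13, 36, -1, -9, -31, -26, -10]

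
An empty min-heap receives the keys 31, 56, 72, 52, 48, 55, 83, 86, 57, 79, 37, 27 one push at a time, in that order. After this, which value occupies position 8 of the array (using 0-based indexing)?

57

Insert 31:
  append 31 at index 0 → [31] (no swap needed)
Insert 56:
  append 56 at index 1 → [31, 56] (no swap needed)
Insert 72:
  append 72 at index 2 → [31, 56, 72] (no swap needed)
Insert 52:
  append 52 at index 3 → [31, 56, 72, 52]
  52 < parent 56 at index 1, swap → [31, 52, 72, 56]
Insert 48:
  append 48 at index 4 → [31, 52, 72, 56, 48]
  48 < parent 52 at index 1, swap → [31, 48, 72, 56, 52]
Insert 55:
  append 55 at index 5 → [31, 48, 72, 56, 52, 55]
  55 < parent 72 at index 2, swap → [31, 48, 55, 56, 52, 72]
Insert 83:
  append 83 at index 6 → [31, 48, 55, 56, 52, 72, 83] (no swap needed)
Insert 86:
  append 86 at index 7 → [31, 48, 55, 56, 52, 72, 83, 86] (no swap needed)
Insert 57:
  append 57 at index 8 → [31, 48, 55, 56, 52, 72, 83, 86, 57] (no swap needed)
Insert 79:
  append 79 at index 9 → [31, 48, 55, 56, 52, 72, 83, 86, 57, 79] (no swap needed)
Insert 37:
  append 37 at index 10 → [31, 48, 55, 56, 52, 72, 83, 86, 57, 79, 37]
  37 < parent 52 at index 4, swap → [31, 48, 55, 56, 37, 72, 83, 86, 57, 79, 52]
  37 < parent 48 at index 1, swap → [31, 37, 55, 56, 48, 72, 83, 86, 57, 79, 52]
Insert 27:
  append 27 at index 11 → [31, 37, 55, 56, 48, 72, 83, 86, 57, 79, 52, 27]
  27 < parent 72 at index 5, swap → [31, 37, 55, 56, 48, 27, 83, 86, 57, 79, 52, 72]
  27 < parent 55 at index 2, swap → [31, 37, 27, 56, 48, 55, 83, 86, 57, 79, 52, 72]
  27 < parent 31 at index 0, swap → [27, 37, 31, 56, 48, 55, 83, 86, 57, 79, 52, 72]
resulting array: [27, 37, 31, 56, 48, 55, 83, 86, 57, 79, 52, 72]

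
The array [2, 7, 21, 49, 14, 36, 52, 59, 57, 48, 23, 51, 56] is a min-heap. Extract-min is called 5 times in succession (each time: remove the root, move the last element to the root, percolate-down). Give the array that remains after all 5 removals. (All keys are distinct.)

[36, 48, 52, 49, 51, 56, 57, 59]

extract-min #1 returns 2:
  remove root 2; move last element 56 to root → [56, 7, 21, 49, 14, 36, 52, 59, 57, 48, 23, 51]
  56 vs smaller child 7 at index 1, swap → [7, 56, 21, 49, 14, 36, 52, 59, 57, 48, 23, 51]
  56 vs smaller child 14 at index 4, swap → [7, 14, 21, 49, 56, 36, 52, 59, 57, 48, 23, 51]
  56 vs smaller child 23 at index 10, swap → [7, 14, 21, 49, 23, 36, 52, 59, 57, 48, 56, 51]
extract-min #2 returns 7:
  remove root 7; move last element 51 to root → [51, 14, 21, 49, 23, 36, 52, 59, 57, 48, 56]
  51 vs smaller child 14 at index 1, swap → [14, 51, 21, 49, 23, 36, 52, 59, 57, 48, 56]
  51 vs smaller child 23 at index 4, swap → [14, 23, 21, 49, 51, 36, 52, 59, 57, 48, 56]
  51 vs smaller child 48 at index 9, swap → [14, 23, 21, 49, 48, 36, 52, 59, 57, 51, 56]
extract-min #3 returns 14:
  remove root 14; move last element 56 to root → [56, 23, 21, 49, 48, 36, 52, 59, 57, 51]
  56 vs smaller child 21 at index 2, swap → [21, 23, 56, 49, 48, 36, 52, 59, 57, 51]
  56 vs smaller child 36 at index 5, swap → [21, 23, 36, 49, 48, 56, 52, 59, 57, 51]
extract-min #4 returns 21:
  remove root 21; move last element 51 to root → [51, 23, 36, 49, 48, 56, 52, 59, 57]
  51 vs smaller child 23 at index 1, swap → [23, 51, 36, 49, 48, 56, 52, 59, 57]
  51 vs smaller child 48 at index 4, swap → [23, 48, 36, 49, 51, 56, 52, 59, 57]
extract-min #5 returns 23:
  remove root 23; move last element 57 to root → [57, 48, 36, 49, 51, 56, 52, 59]
  57 vs smaller child 36 at index 2, swap → [36, 48, 57, 49, 51, 56, 52, 59]
  57 vs smaller child 52 at index 6, swap → [36, 48, 52, 49, 51, 56, 57, 59]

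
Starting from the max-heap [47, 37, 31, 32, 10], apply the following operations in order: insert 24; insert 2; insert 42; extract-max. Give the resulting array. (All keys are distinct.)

[42, 37, 31, 32, 10, 24, 2]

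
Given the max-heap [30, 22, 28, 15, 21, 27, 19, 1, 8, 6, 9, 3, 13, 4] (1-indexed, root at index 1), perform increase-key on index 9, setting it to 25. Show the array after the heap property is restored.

[30, 25, 28, 22, 21, 27, 19, 1, 15, 6, 9, 3, 13, 4]

set index 9 from 8 to 25 → [30, 22, 28, 15, 21, 27, 19, 1, 25, 6, 9, 3, 13, 4]
25 > parent 15 at index 4, swap → [30, 22, 28, 25, 21, 27, 19, 1, 15, 6, 9, 3, 13, 4]
25 > parent 22 at index 2, swap → [30, 25, 28, 22, 21, 27, 19, 1, 15, 6, 9, 3, 13, 4]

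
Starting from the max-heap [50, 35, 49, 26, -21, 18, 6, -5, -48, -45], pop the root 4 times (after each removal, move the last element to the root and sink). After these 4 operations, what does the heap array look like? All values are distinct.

[18, -5, 6, -48, -21, -45]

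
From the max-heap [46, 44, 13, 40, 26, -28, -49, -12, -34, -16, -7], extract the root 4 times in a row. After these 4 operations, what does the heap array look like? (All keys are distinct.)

[13, -7, -28, -12, -16, -34, -49]

extract-max #1 returns 46:
  remove root 46; move last element -7 to root → [-7, 44, 13, 40, 26, -28, -49, -12, -34, -16]
  -7 vs larger child 44 at index 1, swap → [44, -7, 13, 40, 26, -28, -49, -12, -34, -16]
  -7 vs larger child 40 at index 3, swap → [44, 40, 13, -7, 26, -28, -49, -12, -34, -16]
extract-max #2 returns 44:
  remove root 44; move last element -16 to root → [-16, 40, 13, -7, 26, -28, -49, -12, -34]
  -16 vs larger child 40 at index 1, swap → [40, -16, 13, -7, 26, -28, -49, -12, -34]
  -16 vs larger child 26 at index 4, swap → [40, 26, 13, -7, -16, -28, -49, -12, -34]
extract-max #3 returns 40:
  remove root 40; move last element -34 to root → [-34, 26, 13, -7, -16, -28, -49, -12]
  -34 vs larger child 26 at index 1, swap → [26, -34, 13, -7, -16, -28, -49, -12]
  -34 vs larger child -7 at index 3, swap → [26, -7, 13, -34, -16, -28, -49, -12]
  -34 vs only child -12 at index 7, swap → [26, -7, 13, -12, -16, -28, -49, -34]
extract-max #4 returns 26:
  remove root 26; move last element -34 to root → [-34, -7, 13, -12, -16, -28, -49]
  -34 vs larger child 13 at index 2, swap → [13, -7, -34, -12, -16, -28, -49]
  -34 vs larger child -28 at index 5, swap → [13, -7, -28, -12, -16, -34, -49]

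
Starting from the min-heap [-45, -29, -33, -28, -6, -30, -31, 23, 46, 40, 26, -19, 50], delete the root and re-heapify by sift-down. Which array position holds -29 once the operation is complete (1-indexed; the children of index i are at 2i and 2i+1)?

remove root -45; move last element 50 to root → [50, -29, -33, -28, -6, -30, -31, 23, 46, 40, 26, -19]
50 vs smaller child -33 at index 3, swap → [-33, -29, 50, -28, -6, -30, -31, 23, 46, 40, 26, -19]
50 vs smaller child -31 at index 7, swap → [-33, -29, -31, -28, -6, -30, 50, 23, 46, 40, 26, -19]
resulting array: [-33, -29, -31, -28, -6, -30, 50, 23, 46, 40, 26, -19]

2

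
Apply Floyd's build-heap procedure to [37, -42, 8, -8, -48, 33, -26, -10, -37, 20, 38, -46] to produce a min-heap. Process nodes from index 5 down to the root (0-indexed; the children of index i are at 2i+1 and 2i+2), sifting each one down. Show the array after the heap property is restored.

[-48, -42, -46, -37, 20, 8, -26, -10, -8, 37, 38, 33]

sift down from index 5:
  33 vs only child -46 at index 11, swap → [37, -42, 8, -8, -48, -46, -26, -10, -37, 20, 38, 33]
sift down from index 4: already satisfies heap property
sift down from index 3:
  -8 vs smaller child -37 at index 8, swap → [37, -42, 8, -37, -48, -46, -26, -10, -8, 20, 38, 33]
sift down from index 2:
  8 vs smaller child -46 at index 5, swap → [37, -42, -46, -37, -48, 8, -26, -10, -8, 20, 38, 33]
sift down from index 1:
  -42 vs smaller child -48 at index 4, swap → [37, -48, -46, -37, -42, 8, -26, -10, -8, 20, 38, 33]
sift down from index 0:
  37 vs smaller child -48 at index 1, swap → [-48, 37, -46, -37, -42, 8, -26, -10, -8, 20, 38, 33]
  37 vs smaller child -42 at index 4, swap → [-48, -42, -46, -37, 37, 8, -26, -10, -8, 20, 38, 33]
  37 vs smaller child 20 at index 9, swap → [-48, -42, -46, -37, 20, 8, -26, -10, -8, 37, 38, 33]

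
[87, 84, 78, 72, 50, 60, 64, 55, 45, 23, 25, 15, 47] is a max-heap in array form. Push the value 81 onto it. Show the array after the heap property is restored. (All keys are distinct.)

append 81 at index 13 → [87, 84, 78, 72, 50, 60, 64, 55, 45, 23, 25, 15, 47, 81]
81 > parent 64 at index 6, swap → [87, 84, 78, 72, 50, 60, 81, 55, 45, 23, 25, 15, 47, 64]
81 > parent 78 at index 2, swap → [87, 84, 81, 72, 50, 60, 78, 55, 45, 23, 25, 15, 47, 64]

[87, 84, 81, 72, 50, 60, 78, 55, 45, 23, 25, 15, 47, 64]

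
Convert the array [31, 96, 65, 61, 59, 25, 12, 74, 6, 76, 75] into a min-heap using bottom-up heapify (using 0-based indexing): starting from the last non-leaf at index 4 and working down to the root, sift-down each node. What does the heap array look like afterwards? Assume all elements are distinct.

[6, 31, 12, 61, 59, 25, 65, 74, 96, 76, 75]

sift down from index 4: already satisfies heap property
sift down from index 3:
  61 vs smaller child 6 at index 8, swap → [31, 96, 65, 6, 59, 25, 12, 74, 61, 76, 75]
sift down from index 2:
  65 vs smaller child 12 at index 6, swap → [31, 96, 12, 6, 59, 25, 65, 74, 61, 76, 75]
sift down from index 1:
  96 vs smaller child 6 at index 3, swap → [31, 6, 12, 96, 59, 25, 65, 74, 61, 76, 75]
  96 vs smaller child 61 at index 8, swap → [31, 6, 12, 61, 59, 25, 65, 74, 96, 76, 75]
sift down from index 0:
  31 vs smaller child 6 at index 1, swap → [6, 31, 12, 61, 59, 25, 65, 74, 96, 76, 75]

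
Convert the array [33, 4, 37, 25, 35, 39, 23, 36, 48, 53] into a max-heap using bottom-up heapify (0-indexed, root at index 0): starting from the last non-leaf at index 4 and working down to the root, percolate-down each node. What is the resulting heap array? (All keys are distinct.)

[53, 48, 39, 36, 35, 37, 23, 33, 25, 4]

sift down from index 4:
  35 vs only child 53 at index 9, swap → [33, 4, 37, 25, 53, 39, 23, 36, 48, 35]
sift down from index 3:
  25 vs larger child 48 at index 8, swap → [33, 4, 37, 48, 53, 39, 23, 36, 25, 35]
sift down from index 2:
  37 vs larger child 39 at index 5, swap → [33, 4, 39, 48, 53, 37, 23, 36, 25, 35]
sift down from index 1:
  4 vs larger child 53 at index 4, swap → [33, 53, 39, 48, 4, 37, 23, 36, 25, 35]
  4 vs only child 35 at index 9, swap → [33, 53, 39, 48, 35, 37, 23, 36, 25, 4]
sift down from index 0:
  33 vs larger child 53 at index 1, swap → [53, 33, 39, 48, 35, 37, 23, 36, 25, 4]
  33 vs larger child 48 at index 3, swap → [53, 48, 39, 33, 35, 37, 23, 36, 25, 4]
  33 vs larger child 36 at index 7, swap → [53, 48, 39, 36, 35, 37, 23, 33, 25, 4]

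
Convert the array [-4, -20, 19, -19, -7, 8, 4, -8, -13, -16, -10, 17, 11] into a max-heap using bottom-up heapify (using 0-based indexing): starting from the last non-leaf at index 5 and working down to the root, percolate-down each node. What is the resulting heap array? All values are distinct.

[19, -7, 17, -8, -10, 11, 4, -19, -13, -16, -20, 8, -4]

sift down from index 5:
  8 vs larger child 17 at index 11, swap → [-4, -20, 19, -19, -7, 17, 4, -8, -13, -16, -10, 8, 11]
sift down from index 4: already satisfies heap property
sift down from index 3:
  -19 vs larger child -8 at index 7, swap → [-4, -20, 19, -8, -7, 17, 4, -19, -13, -16, -10, 8, 11]
sift down from index 2: already satisfies heap property
sift down from index 1:
  -20 vs larger child -7 at index 4, swap → [-4, -7, 19, -8, -20, 17, 4, -19, -13, -16, -10, 8, 11]
  -20 vs larger child -10 at index 10, swap → [-4, -7, 19, -8, -10, 17, 4, -19, -13, -16, -20, 8, 11]
sift down from index 0:
  -4 vs larger child 19 at index 2, swap → [19, -7, -4, -8, -10, 17, 4, -19, -13, -16, -20, 8, 11]
  -4 vs larger child 17 at index 5, swap → [19, -7, 17, -8, -10, -4, 4, -19, -13, -16, -20, 8, 11]
  -4 vs larger child 11 at index 12, swap → [19, -7, 17, -8, -10, 11, 4, -19, -13, -16, -20, 8, -4]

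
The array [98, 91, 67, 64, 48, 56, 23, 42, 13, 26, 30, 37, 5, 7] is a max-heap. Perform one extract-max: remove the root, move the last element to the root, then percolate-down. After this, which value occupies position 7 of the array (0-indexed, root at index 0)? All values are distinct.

7

remove root 98; move last element 7 to root → [7, 91, 67, 64, 48, 56, 23, 42, 13, 26, 30, 37, 5]
7 vs larger child 91 at index 1, swap → [91, 7, 67, 64, 48, 56, 23, 42, 13, 26, 30, 37, 5]
7 vs larger child 64 at index 3, swap → [91, 64, 67, 7, 48, 56, 23, 42, 13, 26, 30, 37, 5]
7 vs larger child 42 at index 7, swap → [91, 64, 67, 42, 48, 56, 23, 7, 13, 26, 30, 37, 5]
resulting array: [91, 64, 67, 42, 48, 56, 23, 7, 13, 26, 30, 37, 5]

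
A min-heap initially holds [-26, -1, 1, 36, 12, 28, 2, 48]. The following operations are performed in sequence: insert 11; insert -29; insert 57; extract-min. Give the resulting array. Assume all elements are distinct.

[-26, -1, 1, 11, 12, 28, 2, 48, 36, 57]

insert 11:
  append 11 at index 8 → [-26, -1, 1, 36, 12, 28, 2, 48, 11]
  11 < parent 36 at index 3, swap → [-26, -1, 1, 11, 12, 28, 2, 48, 36]
insert -29:
  append -29 at index 9 → [-26, -1, 1, 11, 12, 28, 2, 48, 36, -29]
  -29 < parent 12 at index 4, swap → [-26, -1, 1, 11, -29, 28, 2, 48, 36, 12]
  -29 < parent -1 at index 1, swap → [-26, -29, 1, 11, -1, 28, 2, 48, 36, 12]
  -29 < parent -26 at index 0, swap → [-29, -26, 1, 11, -1, 28, 2, 48, 36, 12]
insert 57:
  append 57 at index 10 → [-29, -26, 1, 11, -1, 28, 2, 48, 36, 12, 57] (no swap needed)
extract-min → returns -29:
  remove root -29; move last element 57 to root → [57, -26, 1, 11, -1, 28, 2, 48, 36, 12]
  57 vs smaller child -26 at index 1, swap → [-26, 57, 1, 11, -1, 28, 2, 48, 36, 12]
  57 vs smaller child -1 at index 4, swap → [-26, -1, 1, 11, 57, 28, 2, 48, 36, 12]
  57 vs only child 12 at index 9, swap → [-26, -1, 1, 11, 12, 28, 2, 48, 36, 57]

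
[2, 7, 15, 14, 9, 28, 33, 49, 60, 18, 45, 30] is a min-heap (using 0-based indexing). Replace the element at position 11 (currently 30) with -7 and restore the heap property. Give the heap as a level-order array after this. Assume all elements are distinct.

[-7, 7, 2, 14, 9, 15, 33, 49, 60, 18, 45, 28]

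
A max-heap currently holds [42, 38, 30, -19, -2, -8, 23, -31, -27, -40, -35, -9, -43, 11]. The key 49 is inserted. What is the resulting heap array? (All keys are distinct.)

[49, 38, 42, -19, -2, -8, 30, -31, -27, -40, -35, -9, -43, 11, 23]

append 49 at index 14 → [42, 38, 30, -19, -2, -8, 23, -31, -27, -40, -35, -9, -43, 11, 49]
49 > parent 23 at index 6, swap → [42, 38, 30, -19, -2, -8, 49, -31, -27, -40, -35, -9, -43, 11, 23]
49 > parent 30 at index 2, swap → [42, 38, 49, -19, -2, -8, 30, -31, -27, -40, -35, -9, -43, 11, 23]
49 > parent 42 at index 0, swap → [49, 38, 42, -19, -2, -8, 30, -31, -27, -40, -35, -9, -43, 11, 23]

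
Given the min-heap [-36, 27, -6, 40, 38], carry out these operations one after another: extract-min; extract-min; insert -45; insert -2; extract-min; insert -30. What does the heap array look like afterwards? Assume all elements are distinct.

[-30, -2, 38, 40, 27]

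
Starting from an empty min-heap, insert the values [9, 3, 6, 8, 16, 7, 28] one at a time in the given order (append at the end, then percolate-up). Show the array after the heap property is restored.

[3, 8, 6, 9, 16, 7, 28]

Insert 9:
  append 9 at index 0 → [9] (no swap needed)
Insert 3:
  append 3 at index 1 → [9, 3]
  3 < parent 9 at index 0, swap → [3, 9]
Insert 6:
  append 6 at index 2 → [3, 9, 6] (no swap needed)
Insert 8:
  append 8 at index 3 → [3, 9, 6, 8]
  8 < parent 9 at index 1, swap → [3, 8, 6, 9]
Insert 16:
  append 16 at index 4 → [3, 8, 6, 9, 16] (no swap needed)
Insert 7:
  append 7 at index 5 → [3, 8, 6, 9, 16, 7] (no swap needed)
Insert 28:
  append 28 at index 6 → [3, 8, 6, 9, 16, 7, 28] (no swap needed)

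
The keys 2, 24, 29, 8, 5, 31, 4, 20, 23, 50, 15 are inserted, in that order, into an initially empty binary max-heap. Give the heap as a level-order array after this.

[50, 31, 29, 20, 23, 24, 4, 2, 8, 5, 15]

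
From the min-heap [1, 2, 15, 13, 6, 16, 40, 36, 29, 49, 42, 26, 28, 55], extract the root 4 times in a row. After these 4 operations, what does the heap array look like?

extract-min #1 returns 1:
  remove root 1; move last element 55 to root → [55, 2, 15, 13, 6, 16, 40, 36, 29, 49, 42, 26, 28]
  55 vs smaller child 2 at index 1, swap → [2, 55, 15, 13, 6, 16, 40, 36, 29, 49, 42, 26, 28]
  55 vs smaller child 6 at index 4, swap → [2, 6, 15, 13, 55, 16, 40, 36, 29, 49, 42, 26, 28]
  55 vs smaller child 42 at index 10, swap → [2, 6, 15, 13, 42, 16, 40, 36, 29, 49, 55, 26, 28]
extract-min #2 returns 2:
  remove root 2; move last element 28 to root → [28, 6, 15, 13, 42, 16, 40, 36, 29, 49, 55, 26]
  28 vs smaller child 6 at index 1, swap → [6, 28, 15, 13, 42, 16, 40, 36, 29, 49, 55, 26]
  28 vs smaller child 13 at index 3, swap → [6, 13, 15, 28, 42, 16, 40, 36, 29, 49, 55, 26]
extract-min #3 returns 6:
  remove root 6; move last element 26 to root → [26, 13, 15, 28, 42, 16, 40, 36, 29, 49, 55]
  26 vs smaller child 13 at index 1, swap → [13, 26, 15, 28, 42, 16, 40, 36, 29, 49, 55]
extract-min #4 returns 13:
  remove root 13; move last element 55 to root → [55, 26, 15, 28, 42, 16, 40, 36, 29, 49]
  55 vs smaller child 15 at index 2, swap → [15, 26, 55, 28, 42, 16, 40, 36, 29, 49]
  55 vs smaller child 16 at index 5, swap → [15, 26, 16, 28, 42, 55, 40, 36, 29, 49]

[15, 26, 16, 28, 42, 55, 40, 36, 29, 49]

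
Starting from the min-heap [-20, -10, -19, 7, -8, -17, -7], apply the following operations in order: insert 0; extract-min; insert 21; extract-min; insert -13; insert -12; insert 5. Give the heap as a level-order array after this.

[-17, -13, -7, -12, -8, 7, 21, 0, -10, 5]

insert 0:
  append 0 at index 7 → [-20, -10, -19, 7, -8, -17, -7, 0]
  0 < parent 7 at index 3, swap → [-20, -10, -19, 0, -8, -17, -7, 7]
extract-min → returns -20:
  remove root -20; move last element 7 to root → [7, -10, -19, 0, -8, -17, -7]
  7 vs smaller child -19 at index 2, swap → [-19, -10, 7, 0, -8, -17, -7]
  7 vs smaller child -17 at index 5, swap → [-19, -10, -17, 0, -8, 7, -7]
insert 21:
  append 21 at index 7 → [-19, -10, -17, 0, -8, 7, -7, 21] (no swap needed)
extract-min → returns -19:
  remove root -19; move last element 21 to root → [21, -10, -17, 0, -8, 7, -7]
  21 vs smaller child -17 at index 2, swap → [-17, -10, 21, 0, -8, 7, -7]
  21 vs smaller child -7 at index 6, swap → [-17, -10, -7, 0, -8, 7, 21]
insert -13:
  append -13 at index 7 → [-17, -10, -7, 0, -8, 7, 21, -13]
  -13 < parent 0 at index 3, swap → [-17, -10, -7, -13, -8, 7, 21, 0]
  -13 < parent -10 at index 1, swap → [-17, -13, -7, -10, -8, 7, 21, 0]
insert -12:
  append -12 at index 8 → [-17, -13, -7, -10, -8, 7, 21, 0, -12]
  -12 < parent -10 at index 3, swap → [-17, -13, -7, -12, -8, 7, 21, 0, -10]
insert 5:
  append 5 at index 9 → [-17, -13, -7, -12, -8, 7, 21, 0, -10, 5] (no swap needed)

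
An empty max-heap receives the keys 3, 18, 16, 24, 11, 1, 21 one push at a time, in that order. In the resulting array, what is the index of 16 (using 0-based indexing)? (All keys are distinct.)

Insert 3:
  append 3 at index 0 → [3] (no swap needed)
Insert 18:
  append 18 at index 1 → [3, 18]
  18 > parent 3 at index 0, swap → [18, 3]
Insert 16:
  append 16 at index 2 → [18, 3, 16] (no swap needed)
Insert 24:
  append 24 at index 3 → [18, 3, 16, 24]
  24 > parent 3 at index 1, swap → [18, 24, 16, 3]
  24 > parent 18 at index 0, swap → [24, 18, 16, 3]
Insert 11:
  append 11 at index 4 → [24, 18, 16, 3, 11] (no swap needed)
Insert 1:
  append 1 at index 5 → [24, 18, 16, 3, 11, 1] (no swap needed)
Insert 21:
  append 21 at index 6 → [24, 18, 16, 3, 11, 1, 21]
  21 > parent 16 at index 2, swap → [24, 18, 21, 3, 11, 1, 16]
resulting array: [24, 18, 21, 3, 11, 1, 16]

6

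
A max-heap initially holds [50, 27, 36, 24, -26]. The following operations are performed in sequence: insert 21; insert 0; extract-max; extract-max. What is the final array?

insert 21:
  append 21 at index 5 → [50, 27, 36, 24, -26, 21] (no swap needed)
insert 0:
  append 0 at index 6 → [50, 27, 36, 24, -26, 21, 0] (no swap needed)
extract-max → returns 50:
  remove root 50; move last element 0 to root → [0, 27, 36, 24, -26, 21]
  0 vs larger child 36 at index 2, swap → [36, 27, 0, 24, -26, 21]
  0 vs only child 21 at index 5, swap → [36, 27, 21, 24, -26, 0]
extract-max → returns 36:
  remove root 36; move last element 0 to root → [0, 27, 21, 24, -26]
  0 vs larger child 27 at index 1, swap → [27, 0, 21, 24, -26]
  0 vs larger child 24 at index 3, swap → [27, 24, 21, 0, -26]

[27, 24, 21, 0, -26]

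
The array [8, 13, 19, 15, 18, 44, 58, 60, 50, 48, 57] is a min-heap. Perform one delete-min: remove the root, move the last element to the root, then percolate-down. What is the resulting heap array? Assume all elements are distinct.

[13, 15, 19, 50, 18, 44, 58, 60, 57, 48]

remove root 8; move last element 57 to root → [57, 13, 19, 15, 18, 44, 58, 60, 50, 48]
57 vs smaller child 13 at index 1, swap → [13, 57, 19, 15, 18, 44, 58, 60, 50, 48]
57 vs smaller child 15 at index 3, swap → [13, 15, 19, 57, 18, 44, 58, 60, 50, 48]
57 vs smaller child 50 at index 8, swap → [13, 15, 19, 50, 18, 44, 58, 60, 57, 48]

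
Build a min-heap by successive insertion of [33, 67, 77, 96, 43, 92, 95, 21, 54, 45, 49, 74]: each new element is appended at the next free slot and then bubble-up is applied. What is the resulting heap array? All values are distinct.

Insert 33:
  append 33 at index 0 → [33] (no swap needed)
Insert 67:
  append 67 at index 1 → [33, 67] (no swap needed)
Insert 77:
  append 77 at index 2 → [33, 67, 77] (no swap needed)
Insert 96:
  append 96 at index 3 → [33, 67, 77, 96] (no swap needed)
Insert 43:
  append 43 at index 4 → [33, 67, 77, 96, 43]
  43 < parent 67 at index 1, swap → [33, 43, 77, 96, 67]
Insert 92:
  append 92 at index 5 → [33, 43, 77, 96, 67, 92] (no swap needed)
Insert 95:
  append 95 at index 6 → [33, 43, 77, 96, 67, 92, 95] (no swap needed)
Insert 21:
  append 21 at index 7 → [33, 43, 77, 96, 67, 92, 95, 21]
  21 < parent 96 at index 3, swap → [33, 43, 77, 21, 67, 92, 95, 96]
  21 < parent 43 at index 1, swap → [33, 21, 77, 43, 67, 92, 95, 96]
  21 < parent 33 at index 0, swap → [21, 33, 77, 43, 67, 92, 95, 96]
Insert 54:
  append 54 at index 8 → [21, 33, 77, 43, 67, 92, 95, 96, 54] (no swap needed)
Insert 45:
  append 45 at index 9 → [21, 33, 77, 43, 67, 92, 95, 96, 54, 45]
  45 < parent 67 at index 4, swap → [21, 33, 77, 43, 45, 92, 95, 96, 54, 67]
Insert 49:
  append 49 at index 10 → [21, 33, 77, 43, 45, 92, 95, 96, 54, 67, 49] (no swap needed)
Insert 74:
  append 74 at index 11 → [21, 33, 77, 43, 45, 92, 95, 96, 54, 67, 49, 74]
  74 < parent 92 at index 5, swap → [21, 33, 77, 43, 45, 74, 95, 96, 54, 67, 49, 92]
  74 < parent 77 at index 2, swap → [21, 33, 74, 43, 45, 77, 95, 96, 54, 67, 49, 92]

[21, 33, 74, 43, 45, 77, 95, 96, 54, 67, 49, 92]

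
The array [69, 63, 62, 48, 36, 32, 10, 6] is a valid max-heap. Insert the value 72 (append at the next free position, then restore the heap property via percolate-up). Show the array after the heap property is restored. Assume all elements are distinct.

[72, 69, 62, 63, 36, 32, 10, 6, 48]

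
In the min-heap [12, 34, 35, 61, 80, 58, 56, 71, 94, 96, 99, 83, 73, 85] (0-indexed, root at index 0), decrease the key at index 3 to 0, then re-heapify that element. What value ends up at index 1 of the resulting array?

set index 3 from 61 to 0 → [12, 34, 35, 0, 80, 58, 56, 71, 94, 96, 99, 83, 73, 85]
0 < parent 34 at index 1, swap → [12, 0, 35, 34, 80, 58, 56, 71, 94, 96, 99, 83, 73, 85]
0 < parent 12 at index 0, swap → [0, 12, 35, 34, 80, 58, 56, 71, 94, 96, 99, 83, 73, 85]
resulting array: [0, 12, 35, 34, 80, 58, 56, 71, 94, 96, 99, 83, 73, 85]

12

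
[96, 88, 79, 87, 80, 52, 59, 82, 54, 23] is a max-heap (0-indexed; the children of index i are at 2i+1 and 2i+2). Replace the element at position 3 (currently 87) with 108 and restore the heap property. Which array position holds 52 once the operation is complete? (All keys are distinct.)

5

set index 3 from 87 to 108 → [96, 88, 79, 108, 80, 52, 59, 82, 54, 23]
108 > parent 88 at index 1, swap → [96, 108, 79, 88, 80, 52, 59, 82, 54, 23]
108 > parent 96 at index 0, swap → [108, 96, 79, 88, 80, 52, 59, 82, 54, 23]
resulting array: [108, 96, 79, 88, 80, 52, 59, 82, 54, 23]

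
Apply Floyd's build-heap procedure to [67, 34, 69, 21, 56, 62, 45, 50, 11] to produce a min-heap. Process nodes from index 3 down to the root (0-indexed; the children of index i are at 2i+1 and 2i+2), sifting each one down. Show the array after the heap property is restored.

sift down from index 3:
  21 vs smaller child 11 at index 8, swap → [67, 34, 69, 11, 56, 62, 45, 50, 21]
sift down from index 2:
  69 vs smaller child 45 at index 6, swap → [67, 34, 45, 11, 56, 62, 69, 50, 21]
sift down from index 1:
  34 vs smaller child 11 at index 3, swap → [67, 11, 45, 34, 56, 62, 69, 50, 21]
  34 vs smaller child 21 at index 8, swap → [67, 11, 45, 21, 56, 62, 69, 50, 34]
sift down from index 0:
  67 vs smaller child 11 at index 1, swap → [11, 67, 45, 21, 56, 62, 69, 50, 34]
  67 vs smaller child 21 at index 3, swap → [11, 21, 45, 67, 56, 62, 69, 50, 34]
  67 vs smaller child 34 at index 8, swap → [11, 21, 45, 34, 56, 62, 69, 50, 67]

[11, 21, 45, 34, 56, 62, 69, 50, 67]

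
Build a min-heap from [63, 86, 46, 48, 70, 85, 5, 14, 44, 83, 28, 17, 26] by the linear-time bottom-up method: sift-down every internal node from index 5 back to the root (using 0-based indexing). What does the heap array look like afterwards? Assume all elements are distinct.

sift down from index 5:
  85 vs smaller child 17 at index 11, swap → [63, 86, 46, 48, 70, 17, 5, 14, 44, 83, 28, 85, 26]
sift down from index 4:
  70 vs smaller child 28 at index 10, swap → [63, 86, 46, 48, 28, 17, 5, 14, 44, 83, 70, 85, 26]
sift down from index 3:
  48 vs smaller child 14 at index 7, swap → [63, 86, 46, 14, 28, 17, 5, 48, 44, 83, 70, 85, 26]
sift down from index 2:
  46 vs smaller child 5 at index 6, swap → [63, 86, 5, 14, 28, 17, 46, 48, 44, 83, 70, 85, 26]
sift down from index 1:
  86 vs smaller child 14 at index 3, swap → [63, 14, 5, 86, 28, 17, 46, 48, 44, 83, 70, 85, 26]
  86 vs smaller child 44 at index 8, swap → [63, 14, 5, 44, 28, 17, 46, 48, 86, 83, 70, 85, 26]
sift down from index 0:
  63 vs smaller child 5 at index 2, swap → [5, 14, 63, 44, 28, 17, 46, 48, 86, 83, 70, 85, 26]
  63 vs smaller child 17 at index 5, swap → [5, 14, 17, 44, 28, 63, 46, 48, 86, 83, 70, 85, 26]
  63 vs smaller child 26 at index 12, swap → [5, 14, 17, 44, 28, 26, 46, 48, 86, 83, 70, 85, 63]

[5, 14, 17, 44, 28, 26, 46, 48, 86, 83, 70, 85, 63]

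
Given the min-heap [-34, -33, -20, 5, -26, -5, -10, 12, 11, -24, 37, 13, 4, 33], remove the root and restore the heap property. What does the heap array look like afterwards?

remove root -34; move last element 33 to root → [33, -33, -20, 5, -26, -5, -10, 12, 11, -24, 37, 13, 4]
33 vs smaller child -33 at index 1, swap → [-33, 33, -20, 5, -26, -5, -10, 12, 11, -24, 37, 13, 4]
33 vs smaller child -26 at index 4, swap → [-33, -26, -20, 5, 33, -5, -10, 12, 11, -24, 37, 13, 4]
33 vs smaller child -24 at index 9, swap → [-33, -26, -20, 5, -24, -5, -10, 12, 11, 33, 37, 13, 4]

[-33, -26, -20, 5, -24, -5, -10, 12, 11, 33, 37, 13, 4]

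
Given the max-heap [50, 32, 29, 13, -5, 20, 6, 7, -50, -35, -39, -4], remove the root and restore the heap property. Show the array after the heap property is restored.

[32, 13, 29, 7, -5, 20, 6, -4, -50, -35, -39]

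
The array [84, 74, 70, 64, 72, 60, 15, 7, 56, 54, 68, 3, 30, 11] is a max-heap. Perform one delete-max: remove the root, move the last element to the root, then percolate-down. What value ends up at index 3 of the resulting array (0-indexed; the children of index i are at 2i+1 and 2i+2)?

remove root 84; move last element 11 to root → [11, 74, 70, 64, 72, 60, 15, 7, 56, 54, 68, 3, 30]
11 vs larger child 74 at index 1, swap → [74, 11, 70, 64, 72, 60, 15, 7, 56, 54, 68, 3, 30]
11 vs larger child 72 at index 4, swap → [74, 72, 70, 64, 11, 60, 15, 7, 56, 54, 68, 3, 30]
11 vs larger child 68 at index 10, swap → [74, 72, 70, 64, 68, 60, 15, 7, 56, 54, 11, 3, 30]
resulting array: [74, 72, 70, 64, 68, 60, 15, 7, 56, 54, 11, 3, 30]

64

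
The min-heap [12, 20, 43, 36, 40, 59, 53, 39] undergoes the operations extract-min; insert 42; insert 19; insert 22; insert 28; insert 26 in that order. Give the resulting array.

extract-min → returns 12:
  remove root 12; move last element 39 to root → [39, 20, 43, 36, 40, 59, 53]
  39 vs smaller child 20 at index 1, swap → [20, 39, 43, 36, 40, 59, 53]
  39 vs smaller child 36 at index 3, swap → [20, 36, 43, 39, 40, 59, 53]
insert 42:
  append 42 at index 7 → [20, 36, 43, 39, 40, 59, 53, 42] (no swap needed)
insert 19:
  append 19 at index 8 → [20, 36, 43, 39, 40, 59, 53, 42, 19]
  19 < parent 39 at index 3, swap → [20, 36, 43, 19, 40, 59, 53, 42, 39]
  19 < parent 36 at index 1, swap → [20, 19, 43, 36, 40, 59, 53, 42, 39]
  19 < parent 20 at index 0, swap → [19, 20, 43, 36, 40, 59, 53, 42, 39]
insert 22:
  append 22 at index 9 → [19, 20, 43, 36, 40, 59, 53, 42, 39, 22]
  22 < parent 40 at index 4, swap → [19, 20, 43, 36, 22, 59, 53, 42, 39, 40]
insert 28:
  append 28 at index 10 → [19, 20, 43, 36, 22, 59, 53, 42, 39, 40, 28] (no swap needed)
insert 26:
  append 26 at index 11 → [19, 20, 43, 36, 22, 59, 53, 42, 39, 40, 28, 26]
  26 < parent 59 at index 5, swap → [19, 20, 43, 36, 22, 26, 53, 42, 39, 40, 28, 59]
  26 < parent 43 at index 2, swap → [19, 20, 26, 36, 22, 43, 53, 42, 39, 40, 28, 59]

[19, 20, 26, 36, 22, 43, 53, 42, 39, 40, 28, 59]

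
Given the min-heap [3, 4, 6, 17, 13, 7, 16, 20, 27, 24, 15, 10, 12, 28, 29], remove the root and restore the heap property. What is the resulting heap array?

remove root 3; move last element 29 to root → [29, 4, 6, 17, 13, 7, 16, 20, 27, 24, 15, 10, 12, 28]
29 vs smaller child 4 at index 1, swap → [4, 29, 6, 17, 13, 7, 16, 20, 27, 24, 15, 10, 12, 28]
29 vs smaller child 13 at index 4, swap → [4, 13, 6, 17, 29, 7, 16, 20, 27, 24, 15, 10, 12, 28]
29 vs smaller child 15 at index 10, swap → [4, 13, 6, 17, 15, 7, 16, 20, 27, 24, 29, 10, 12, 28]

[4, 13, 6, 17, 15, 7, 16, 20, 27, 24, 29, 10, 12, 28]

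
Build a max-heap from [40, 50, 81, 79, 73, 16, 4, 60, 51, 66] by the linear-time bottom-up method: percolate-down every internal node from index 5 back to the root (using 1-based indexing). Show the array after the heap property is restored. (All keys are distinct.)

[81, 79, 40, 60, 73, 16, 4, 50, 51, 66]

sift down from index 5: already satisfies heap property
sift down from index 4: already satisfies heap property
sift down from index 3: already satisfies heap property
sift down from index 2:
  50 vs larger child 79 at index 4, swap → [40, 79, 81, 50, 73, 16, 4, 60, 51, 66]
  50 vs larger child 60 at index 8, swap → [40, 79, 81, 60, 73, 16, 4, 50, 51, 66]
sift down from index 1:
  40 vs larger child 81 at index 3, swap → [81, 79, 40, 60, 73, 16, 4, 50, 51, 66]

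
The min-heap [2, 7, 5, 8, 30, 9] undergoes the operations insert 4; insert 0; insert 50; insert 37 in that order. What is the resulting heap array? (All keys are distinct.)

[0, 2, 4, 7, 30, 9, 5, 8, 50, 37]

insert 4:
  append 4 at index 6 → [2, 7, 5, 8, 30, 9, 4]
  4 < parent 5 at index 2, swap → [2, 7, 4, 8, 30, 9, 5]
insert 0:
  append 0 at index 7 → [2, 7, 4, 8, 30, 9, 5, 0]
  0 < parent 8 at index 3, swap → [2, 7, 4, 0, 30, 9, 5, 8]
  0 < parent 7 at index 1, swap → [2, 0, 4, 7, 30, 9, 5, 8]
  0 < parent 2 at index 0, swap → [0, 2, 4, 7, 30, 9, 5, 8]
insert 50:
  append 50 at index 8 → [0, 2, 4, 7, 30, 9, 5, 8, 50] (no swap needed)
insert 37:
  append 37 at index 9 → [0, 2, 4, 7, 30, 9, 5, 8, 50, 37] (no swap needed)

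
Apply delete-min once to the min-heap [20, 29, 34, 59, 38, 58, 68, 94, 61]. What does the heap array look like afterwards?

remove root 20; move last element 61 to root → [61, 29, 34, 59, 38, 58, 68, 94]
61 vs smaller child 29 at index 1, swap → [29, 61, 34, 59, 38, 58, 68, 94]
61 vs smaller child 38 at index 4, swap → [29, 38, 34, 59, 61, 58, 68, 94]

[29, 38, 34, 59, 61, 58, 68, 94]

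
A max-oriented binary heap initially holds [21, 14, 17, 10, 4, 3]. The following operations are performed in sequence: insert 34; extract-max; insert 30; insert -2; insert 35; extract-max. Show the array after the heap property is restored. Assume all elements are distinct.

[30, 14, 21, 10, 4, 3, 17, -2]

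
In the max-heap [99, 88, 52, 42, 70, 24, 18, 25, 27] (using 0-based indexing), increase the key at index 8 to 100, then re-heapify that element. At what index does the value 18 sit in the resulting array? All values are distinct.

6

set index 8 from 27 to 100 → [99, 88, 52, 42, 70, 24, 18, 25, 100]
100 > parent 42 at index 3, swap → [99, 88, 52, 100, 70, 24, 18, 25, 42]
100 > parent 88 at index 1, swap → [99, 100, 52, 88, 70, 24, 18, 25, 42]
100 > parent 99 at index 0, swap → [100, 99, 52, 88, 70, 24, 18, 25, 42]
resulting array: [100, 99, 52, 88, 70, 24, 18, 25, 42]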